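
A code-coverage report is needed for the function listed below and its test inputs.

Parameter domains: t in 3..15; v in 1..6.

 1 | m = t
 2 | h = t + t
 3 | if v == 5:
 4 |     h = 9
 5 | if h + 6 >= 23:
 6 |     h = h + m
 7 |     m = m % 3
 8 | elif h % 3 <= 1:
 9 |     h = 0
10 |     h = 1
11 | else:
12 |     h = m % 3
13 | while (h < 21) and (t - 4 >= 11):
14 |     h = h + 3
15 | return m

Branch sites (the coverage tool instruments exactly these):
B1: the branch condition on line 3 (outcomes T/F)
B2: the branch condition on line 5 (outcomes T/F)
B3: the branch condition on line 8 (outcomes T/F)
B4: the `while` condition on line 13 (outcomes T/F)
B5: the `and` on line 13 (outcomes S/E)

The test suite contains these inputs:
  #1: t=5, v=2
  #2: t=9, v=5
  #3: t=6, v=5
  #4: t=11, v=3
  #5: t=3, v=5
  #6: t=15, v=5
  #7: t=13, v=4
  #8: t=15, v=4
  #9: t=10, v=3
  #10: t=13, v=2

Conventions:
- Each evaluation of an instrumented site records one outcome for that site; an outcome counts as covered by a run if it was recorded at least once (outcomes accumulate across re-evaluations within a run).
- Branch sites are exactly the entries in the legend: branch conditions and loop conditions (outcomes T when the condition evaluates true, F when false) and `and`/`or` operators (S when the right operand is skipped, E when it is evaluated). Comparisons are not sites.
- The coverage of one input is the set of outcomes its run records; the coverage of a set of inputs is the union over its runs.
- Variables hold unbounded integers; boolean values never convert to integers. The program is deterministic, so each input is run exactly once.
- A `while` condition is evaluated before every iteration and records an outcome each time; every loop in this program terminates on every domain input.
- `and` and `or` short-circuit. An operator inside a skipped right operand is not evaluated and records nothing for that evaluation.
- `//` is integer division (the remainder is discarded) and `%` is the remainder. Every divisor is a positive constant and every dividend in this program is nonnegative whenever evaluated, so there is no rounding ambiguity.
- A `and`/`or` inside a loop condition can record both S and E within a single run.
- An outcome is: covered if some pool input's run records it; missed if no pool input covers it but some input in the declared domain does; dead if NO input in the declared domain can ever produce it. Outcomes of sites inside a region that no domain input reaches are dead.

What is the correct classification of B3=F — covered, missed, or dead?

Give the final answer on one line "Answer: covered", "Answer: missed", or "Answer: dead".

no pool input records B3=F
but domain input (t=4, v=1) does record it -> reachable, so missed

Answer: missed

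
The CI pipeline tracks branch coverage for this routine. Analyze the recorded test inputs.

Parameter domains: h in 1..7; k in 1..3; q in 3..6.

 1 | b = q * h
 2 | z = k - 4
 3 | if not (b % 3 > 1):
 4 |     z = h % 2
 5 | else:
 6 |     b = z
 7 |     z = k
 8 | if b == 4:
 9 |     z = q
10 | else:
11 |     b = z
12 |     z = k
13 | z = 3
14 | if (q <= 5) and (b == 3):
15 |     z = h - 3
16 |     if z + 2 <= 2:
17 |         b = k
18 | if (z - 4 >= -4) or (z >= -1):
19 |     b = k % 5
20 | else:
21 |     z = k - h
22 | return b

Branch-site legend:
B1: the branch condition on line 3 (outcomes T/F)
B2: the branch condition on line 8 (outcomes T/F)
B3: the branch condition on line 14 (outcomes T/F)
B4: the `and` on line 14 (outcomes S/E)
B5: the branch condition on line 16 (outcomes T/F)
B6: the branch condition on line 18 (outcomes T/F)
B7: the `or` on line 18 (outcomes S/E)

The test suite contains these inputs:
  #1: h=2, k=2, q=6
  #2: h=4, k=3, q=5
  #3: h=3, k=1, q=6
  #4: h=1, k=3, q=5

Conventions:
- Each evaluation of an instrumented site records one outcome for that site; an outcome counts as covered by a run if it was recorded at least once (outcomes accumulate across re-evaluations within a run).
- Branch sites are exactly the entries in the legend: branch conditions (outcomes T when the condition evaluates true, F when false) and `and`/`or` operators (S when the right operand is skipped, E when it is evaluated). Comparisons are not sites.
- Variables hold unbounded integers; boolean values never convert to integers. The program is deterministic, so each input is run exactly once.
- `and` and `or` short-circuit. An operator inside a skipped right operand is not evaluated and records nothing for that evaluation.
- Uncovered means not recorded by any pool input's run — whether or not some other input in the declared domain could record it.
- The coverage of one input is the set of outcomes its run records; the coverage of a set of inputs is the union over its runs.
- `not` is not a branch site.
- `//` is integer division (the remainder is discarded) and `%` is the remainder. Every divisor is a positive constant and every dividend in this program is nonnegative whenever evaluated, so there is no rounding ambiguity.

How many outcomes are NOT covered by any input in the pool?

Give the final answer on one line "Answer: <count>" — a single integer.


run #1 (h=2, k=2, q=6) records B1=T, B2=F, B3=F, B4=S, B6=T, B7=S
run #2 (h=4, k=3, q=5) records B1=F, B2=F, B3=T, B4=E, B5=F, B6=T, B7=S
run #3 (h=3, k=1, q=6) records B1=T, B2=F, B3=F, B4=S, B6=T, B7=S
run #4 (h=1, k=3, q=5) records B1=F, B2=F, B3=T, B4=E, B5=T, B6=F, B7=E
union over the pool: B1=T, B1=F, B2=F, B3=T, B3=F, B4=S, B4=E, B5=T, B5=F, B6=T, B6=F, B7=S, B7=E
uncovered (1 of 14): B2=T
Answer: 1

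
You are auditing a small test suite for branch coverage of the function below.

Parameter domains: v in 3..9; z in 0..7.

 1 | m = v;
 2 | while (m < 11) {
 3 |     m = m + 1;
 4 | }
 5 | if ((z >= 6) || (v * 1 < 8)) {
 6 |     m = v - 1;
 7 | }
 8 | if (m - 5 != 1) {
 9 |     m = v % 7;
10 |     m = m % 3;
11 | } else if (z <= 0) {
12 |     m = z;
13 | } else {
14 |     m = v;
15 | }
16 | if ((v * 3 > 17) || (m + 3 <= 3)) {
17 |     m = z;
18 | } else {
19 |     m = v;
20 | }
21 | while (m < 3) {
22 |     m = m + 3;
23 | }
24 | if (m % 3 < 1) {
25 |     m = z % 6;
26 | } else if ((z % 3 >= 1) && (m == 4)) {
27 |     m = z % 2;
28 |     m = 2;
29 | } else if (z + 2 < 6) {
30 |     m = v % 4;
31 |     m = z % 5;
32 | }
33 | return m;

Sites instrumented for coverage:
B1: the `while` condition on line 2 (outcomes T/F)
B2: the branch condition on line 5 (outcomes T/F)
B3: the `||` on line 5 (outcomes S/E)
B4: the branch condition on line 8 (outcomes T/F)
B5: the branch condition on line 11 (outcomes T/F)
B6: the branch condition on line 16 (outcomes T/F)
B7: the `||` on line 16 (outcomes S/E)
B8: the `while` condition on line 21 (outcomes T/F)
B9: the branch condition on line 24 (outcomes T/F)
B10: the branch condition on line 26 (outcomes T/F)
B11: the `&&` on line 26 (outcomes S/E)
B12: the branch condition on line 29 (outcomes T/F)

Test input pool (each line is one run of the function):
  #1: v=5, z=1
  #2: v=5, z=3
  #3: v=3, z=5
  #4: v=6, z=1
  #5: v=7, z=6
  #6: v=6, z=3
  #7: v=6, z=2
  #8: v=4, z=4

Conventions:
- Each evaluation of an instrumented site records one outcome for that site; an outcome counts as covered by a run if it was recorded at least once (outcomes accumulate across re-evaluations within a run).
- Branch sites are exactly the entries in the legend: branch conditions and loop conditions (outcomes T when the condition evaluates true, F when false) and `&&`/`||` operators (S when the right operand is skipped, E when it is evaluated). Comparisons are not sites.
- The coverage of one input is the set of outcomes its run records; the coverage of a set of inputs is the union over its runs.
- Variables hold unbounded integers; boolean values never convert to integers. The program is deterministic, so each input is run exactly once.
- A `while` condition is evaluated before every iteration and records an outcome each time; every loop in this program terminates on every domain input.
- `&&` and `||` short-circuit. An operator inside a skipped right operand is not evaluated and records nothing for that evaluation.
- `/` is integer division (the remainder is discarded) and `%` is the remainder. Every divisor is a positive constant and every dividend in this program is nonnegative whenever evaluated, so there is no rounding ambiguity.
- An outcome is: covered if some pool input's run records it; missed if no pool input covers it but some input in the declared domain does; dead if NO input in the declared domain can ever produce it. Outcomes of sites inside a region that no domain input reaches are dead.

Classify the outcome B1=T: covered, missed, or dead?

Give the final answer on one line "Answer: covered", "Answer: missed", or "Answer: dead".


B1=T is recorded by pool input(s) 1, 2, 3, 4, 5, 6, 7, 8 -> covered
Answer: covered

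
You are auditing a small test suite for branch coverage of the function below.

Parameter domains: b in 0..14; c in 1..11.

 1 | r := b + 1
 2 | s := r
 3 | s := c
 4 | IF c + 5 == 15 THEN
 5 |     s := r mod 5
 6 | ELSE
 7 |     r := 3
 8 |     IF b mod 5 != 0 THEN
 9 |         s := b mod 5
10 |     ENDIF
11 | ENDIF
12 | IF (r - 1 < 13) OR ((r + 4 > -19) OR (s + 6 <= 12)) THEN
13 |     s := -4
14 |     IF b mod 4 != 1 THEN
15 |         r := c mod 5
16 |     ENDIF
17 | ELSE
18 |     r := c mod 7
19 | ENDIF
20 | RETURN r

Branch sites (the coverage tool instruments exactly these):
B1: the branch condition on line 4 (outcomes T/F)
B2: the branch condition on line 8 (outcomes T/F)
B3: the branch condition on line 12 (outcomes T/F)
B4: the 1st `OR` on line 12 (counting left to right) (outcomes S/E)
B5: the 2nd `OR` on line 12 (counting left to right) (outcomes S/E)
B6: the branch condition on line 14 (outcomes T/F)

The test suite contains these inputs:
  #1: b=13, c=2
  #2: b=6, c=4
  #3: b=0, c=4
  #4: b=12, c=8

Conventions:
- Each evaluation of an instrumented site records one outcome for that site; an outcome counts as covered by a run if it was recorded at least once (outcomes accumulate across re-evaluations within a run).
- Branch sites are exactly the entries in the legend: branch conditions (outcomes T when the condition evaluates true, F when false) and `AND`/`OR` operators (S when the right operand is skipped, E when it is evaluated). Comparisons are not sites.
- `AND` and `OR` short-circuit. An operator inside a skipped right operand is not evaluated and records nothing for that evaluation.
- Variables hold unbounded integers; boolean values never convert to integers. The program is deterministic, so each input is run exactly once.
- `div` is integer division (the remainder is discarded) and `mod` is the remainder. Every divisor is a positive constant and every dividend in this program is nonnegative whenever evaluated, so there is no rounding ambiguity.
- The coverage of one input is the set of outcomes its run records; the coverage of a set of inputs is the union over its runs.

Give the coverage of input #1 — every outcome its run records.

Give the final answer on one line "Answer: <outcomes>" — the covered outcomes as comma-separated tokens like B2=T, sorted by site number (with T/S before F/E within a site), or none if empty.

Tracing the run of input #1 (b=13, c=2):
  B1->F, B2->T, B4->S, B3->T, B6->F
distinct outcomes covered: B1=F, B2=T, B3=T, B4=S, B6=F

Answer: B1=F, B2=T, B3=T, B4=S, B6=F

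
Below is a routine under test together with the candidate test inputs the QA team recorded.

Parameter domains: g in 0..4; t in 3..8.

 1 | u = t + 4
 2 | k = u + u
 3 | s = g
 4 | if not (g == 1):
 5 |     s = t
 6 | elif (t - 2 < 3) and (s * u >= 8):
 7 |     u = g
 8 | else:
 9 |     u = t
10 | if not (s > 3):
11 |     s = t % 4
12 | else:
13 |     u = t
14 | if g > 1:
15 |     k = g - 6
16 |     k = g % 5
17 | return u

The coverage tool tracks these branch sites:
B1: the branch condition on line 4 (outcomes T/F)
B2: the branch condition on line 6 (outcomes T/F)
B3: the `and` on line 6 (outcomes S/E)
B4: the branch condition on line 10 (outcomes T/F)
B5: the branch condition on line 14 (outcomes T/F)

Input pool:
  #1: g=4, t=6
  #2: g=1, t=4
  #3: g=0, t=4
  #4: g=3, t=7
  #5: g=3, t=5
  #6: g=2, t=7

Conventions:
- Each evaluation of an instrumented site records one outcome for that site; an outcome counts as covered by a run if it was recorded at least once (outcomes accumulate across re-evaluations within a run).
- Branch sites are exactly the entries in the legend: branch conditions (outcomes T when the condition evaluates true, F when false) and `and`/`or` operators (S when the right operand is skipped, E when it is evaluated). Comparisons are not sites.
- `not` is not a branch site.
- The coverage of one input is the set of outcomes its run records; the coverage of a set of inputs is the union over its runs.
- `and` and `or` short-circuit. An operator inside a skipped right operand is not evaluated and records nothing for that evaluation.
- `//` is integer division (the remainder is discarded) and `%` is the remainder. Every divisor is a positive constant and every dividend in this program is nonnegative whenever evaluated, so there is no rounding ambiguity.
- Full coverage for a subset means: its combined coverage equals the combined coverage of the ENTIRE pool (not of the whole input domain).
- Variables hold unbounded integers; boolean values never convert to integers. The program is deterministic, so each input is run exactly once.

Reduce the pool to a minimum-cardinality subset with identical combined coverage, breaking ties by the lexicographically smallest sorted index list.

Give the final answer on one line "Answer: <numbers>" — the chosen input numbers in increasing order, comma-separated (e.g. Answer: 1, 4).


input #1 (g=4, t=6): events B1->T, B4->F, B5->T; covers B1=T, B4=F, B5=T
input #2 (g=1, t=4): events B1->F, B3->E, B2->T, B4->T, B5->F; covers B1=F, B2=T, B3=E, B4=T, B5=F
input #3 (g=0, t=4): events B1->T, B4->F, B5->F; covers B1=T, B4=F, B5=F
input #4 (g=3, t=7): events B1->T, B4->F, B5->T; covers B1=T, B4=F, B5=T
input #5 (g=3, t=5): events B1->T, B4->F, B5->T; covers B1=T, B4=F, B5=T
input #6 (g=2, t=7): events B1->T, B4->F, B5->T; covers B1=T, B4=F, B5=T
together the pool reaches 8 outcomes: B1=T, B1=F, B2=T, B3=E, B4=T, B4=F, B5=T, B5=F
checked all size-1 subsets: none covers 8 outcomes (max 5/8)
the canonical winner is {1, 2}: size 2, full 8-outcome coverage, earliest index list among size-2 covers
Answer: 1, 2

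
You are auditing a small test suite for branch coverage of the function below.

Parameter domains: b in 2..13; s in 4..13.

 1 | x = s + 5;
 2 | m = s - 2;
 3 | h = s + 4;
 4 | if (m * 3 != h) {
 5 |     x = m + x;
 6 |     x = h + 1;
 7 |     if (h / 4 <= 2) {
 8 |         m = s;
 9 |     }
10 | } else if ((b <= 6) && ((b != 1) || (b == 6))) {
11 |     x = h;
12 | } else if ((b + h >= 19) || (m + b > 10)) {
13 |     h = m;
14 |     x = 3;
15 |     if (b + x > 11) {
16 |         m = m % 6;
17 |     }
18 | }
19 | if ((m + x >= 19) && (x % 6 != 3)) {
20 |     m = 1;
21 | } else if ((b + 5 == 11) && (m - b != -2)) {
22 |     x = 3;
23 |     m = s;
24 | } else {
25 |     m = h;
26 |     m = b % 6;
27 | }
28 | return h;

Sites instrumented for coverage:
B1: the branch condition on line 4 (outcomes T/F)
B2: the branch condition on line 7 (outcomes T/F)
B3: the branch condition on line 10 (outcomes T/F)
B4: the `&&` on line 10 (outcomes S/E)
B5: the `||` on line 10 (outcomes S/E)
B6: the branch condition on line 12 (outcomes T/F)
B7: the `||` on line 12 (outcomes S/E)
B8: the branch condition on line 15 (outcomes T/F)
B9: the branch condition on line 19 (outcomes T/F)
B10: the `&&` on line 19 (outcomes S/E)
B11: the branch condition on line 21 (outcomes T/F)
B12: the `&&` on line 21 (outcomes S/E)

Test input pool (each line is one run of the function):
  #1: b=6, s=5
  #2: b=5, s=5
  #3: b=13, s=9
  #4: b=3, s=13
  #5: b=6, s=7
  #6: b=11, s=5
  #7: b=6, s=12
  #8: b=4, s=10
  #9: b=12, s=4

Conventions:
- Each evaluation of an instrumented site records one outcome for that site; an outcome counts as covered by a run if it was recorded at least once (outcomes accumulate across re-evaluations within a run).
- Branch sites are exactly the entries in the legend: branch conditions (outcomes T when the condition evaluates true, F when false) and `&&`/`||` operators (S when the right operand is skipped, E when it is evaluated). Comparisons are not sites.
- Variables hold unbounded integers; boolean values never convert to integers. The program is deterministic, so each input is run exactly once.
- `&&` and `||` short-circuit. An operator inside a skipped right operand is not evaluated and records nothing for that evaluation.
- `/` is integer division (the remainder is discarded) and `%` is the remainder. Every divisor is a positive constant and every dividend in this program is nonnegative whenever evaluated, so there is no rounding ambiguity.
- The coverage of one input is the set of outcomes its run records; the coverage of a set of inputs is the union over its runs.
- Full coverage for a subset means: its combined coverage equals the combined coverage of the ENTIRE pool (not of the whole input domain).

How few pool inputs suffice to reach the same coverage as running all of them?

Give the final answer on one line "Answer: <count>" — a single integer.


#1 (b=6, s=5) -> B1->F, B4->E, B5->S, B3->T, B10->S, B9->F, B12->E, B11->T; covered: B1=F, B3=T, B4=E, B5=S, B9=F, B10=S, B11=T, B12=E
#2 (b=5, s=5) -> B1->F, B4->E, B5->S, B3->T, B10->S, B9->F, B12->S, B11->F; covered: B1=F, B3=T, B4=E, B5=S, B9=F, B10=S, B11=F, B12=S
#3 (b=13, s=9) -> B1->T, B2->F, B10->E, B9->T; covered: B1=T, B2=F, B9=T, B10=E
#4 (b=3, s=13) -> B1->T, B2->F, B10->E, B9->T; covered: B1=T, B2=F, B9=T, B10=E
#5 (b=6, s=7) -> B1->T, B2->T, B10->E, B9->T; covered: B1=T, B2=T, B9=T, B10=E
#6 (b=11, s=5) -> B1->F, B4->S, B3->F, B7->S, B6->T, B8->T, B10->S, B9->F, B12->S, B11->F; covered: B1=F, B3=F, B4=S, B6=T, B7=S, B8=T, B9=F, B10=S, B11=F, B12=S
#7 (b=6, s=12) -> B1->T, B2->F, B10->E, B9->T; covered: B1=T, B2=F, B9=T, B10=E
#8 (b=4, s=10) -> B1->T, B2->F, B10->E, B9->F, B12->S, B11->F; covered: B1=T, B2=F, B9=F, B10=E, B11=F, B12=S
#9 (b=12, s=4) -> B1->T, B2->T, B10->S, B9->F, B12->S, B11->F; covered: B1=T, B2=T, B9=F, B10=S, B11=F, B12=S
pool-wide coverage (20 outcomes): B1=T, B1=F, B2=T, B2=F, B3=T, B3=F, B4=S, B4=E, B5=S, B6=T, B7=S, B8=T, B9=T, B9=F, B10=S, B10=E, B11=T, B11=F, B12=S, B12=E
checked all size-1 subsets: none covers 20 outcomes (max 10/20)
checked all size-2 subsets: none covers 20 outcomes (max 15/20)
checked all size-3 subsets: none covers 20 outcomes (max 19/20)
the canonical winner is {1, 3, 5, 6}: size 4, full 20-outcome coverage, earliest index list among size-4 covers
Answer: 4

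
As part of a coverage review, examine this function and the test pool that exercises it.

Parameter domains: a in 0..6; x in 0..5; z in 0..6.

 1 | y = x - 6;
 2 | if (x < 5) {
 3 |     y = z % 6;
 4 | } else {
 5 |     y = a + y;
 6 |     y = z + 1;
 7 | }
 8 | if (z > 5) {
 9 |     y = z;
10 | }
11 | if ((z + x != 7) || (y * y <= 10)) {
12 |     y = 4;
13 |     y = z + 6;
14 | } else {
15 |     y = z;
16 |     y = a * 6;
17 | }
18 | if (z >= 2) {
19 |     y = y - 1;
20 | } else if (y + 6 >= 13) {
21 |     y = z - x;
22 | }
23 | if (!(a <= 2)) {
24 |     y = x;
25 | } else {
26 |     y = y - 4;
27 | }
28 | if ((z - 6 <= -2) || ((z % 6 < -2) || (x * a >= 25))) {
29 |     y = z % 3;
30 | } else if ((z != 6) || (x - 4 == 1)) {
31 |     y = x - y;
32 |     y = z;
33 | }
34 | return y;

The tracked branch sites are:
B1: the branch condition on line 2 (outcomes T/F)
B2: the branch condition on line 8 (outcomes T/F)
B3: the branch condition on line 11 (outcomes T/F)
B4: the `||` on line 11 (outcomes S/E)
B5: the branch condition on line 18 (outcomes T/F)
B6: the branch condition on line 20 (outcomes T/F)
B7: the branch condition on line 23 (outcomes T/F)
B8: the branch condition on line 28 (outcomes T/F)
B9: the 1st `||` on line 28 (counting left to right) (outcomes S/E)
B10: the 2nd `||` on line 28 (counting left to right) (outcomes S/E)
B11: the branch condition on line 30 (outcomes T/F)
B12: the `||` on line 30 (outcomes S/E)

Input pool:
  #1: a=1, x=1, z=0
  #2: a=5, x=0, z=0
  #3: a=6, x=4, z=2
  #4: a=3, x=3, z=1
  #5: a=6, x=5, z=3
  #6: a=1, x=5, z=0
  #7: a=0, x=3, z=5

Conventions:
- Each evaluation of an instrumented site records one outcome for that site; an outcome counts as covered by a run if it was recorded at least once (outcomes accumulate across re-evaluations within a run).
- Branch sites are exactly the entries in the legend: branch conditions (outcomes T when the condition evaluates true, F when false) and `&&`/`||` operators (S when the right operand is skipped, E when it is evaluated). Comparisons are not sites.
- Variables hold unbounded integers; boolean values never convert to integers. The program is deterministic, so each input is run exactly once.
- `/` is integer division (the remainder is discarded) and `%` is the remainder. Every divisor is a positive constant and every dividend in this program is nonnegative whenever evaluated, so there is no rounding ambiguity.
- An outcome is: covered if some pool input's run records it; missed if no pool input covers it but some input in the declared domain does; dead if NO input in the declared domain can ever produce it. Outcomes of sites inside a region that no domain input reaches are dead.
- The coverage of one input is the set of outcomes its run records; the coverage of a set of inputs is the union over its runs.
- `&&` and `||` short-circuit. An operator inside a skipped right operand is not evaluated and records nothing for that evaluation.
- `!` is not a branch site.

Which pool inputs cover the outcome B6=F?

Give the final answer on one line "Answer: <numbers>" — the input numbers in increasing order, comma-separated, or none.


input #1 (a=1, x=1, z=0): produces B6=F
input #2 (a=5, x=0, z=0): produces B6=F
input #3 (a=6, x=4, z=2): does not produce B6=F
input #4 (a=3, x=3, z=1): does not produce B6=F
input #5 (a=6, x=5, z=3): does not produce B6=F
input #6 (a=1, x=5, z=0): produces B6=F
input #7 (a=0, x=3, z=5): does not produce B6=F
Answer: 1, 2, 6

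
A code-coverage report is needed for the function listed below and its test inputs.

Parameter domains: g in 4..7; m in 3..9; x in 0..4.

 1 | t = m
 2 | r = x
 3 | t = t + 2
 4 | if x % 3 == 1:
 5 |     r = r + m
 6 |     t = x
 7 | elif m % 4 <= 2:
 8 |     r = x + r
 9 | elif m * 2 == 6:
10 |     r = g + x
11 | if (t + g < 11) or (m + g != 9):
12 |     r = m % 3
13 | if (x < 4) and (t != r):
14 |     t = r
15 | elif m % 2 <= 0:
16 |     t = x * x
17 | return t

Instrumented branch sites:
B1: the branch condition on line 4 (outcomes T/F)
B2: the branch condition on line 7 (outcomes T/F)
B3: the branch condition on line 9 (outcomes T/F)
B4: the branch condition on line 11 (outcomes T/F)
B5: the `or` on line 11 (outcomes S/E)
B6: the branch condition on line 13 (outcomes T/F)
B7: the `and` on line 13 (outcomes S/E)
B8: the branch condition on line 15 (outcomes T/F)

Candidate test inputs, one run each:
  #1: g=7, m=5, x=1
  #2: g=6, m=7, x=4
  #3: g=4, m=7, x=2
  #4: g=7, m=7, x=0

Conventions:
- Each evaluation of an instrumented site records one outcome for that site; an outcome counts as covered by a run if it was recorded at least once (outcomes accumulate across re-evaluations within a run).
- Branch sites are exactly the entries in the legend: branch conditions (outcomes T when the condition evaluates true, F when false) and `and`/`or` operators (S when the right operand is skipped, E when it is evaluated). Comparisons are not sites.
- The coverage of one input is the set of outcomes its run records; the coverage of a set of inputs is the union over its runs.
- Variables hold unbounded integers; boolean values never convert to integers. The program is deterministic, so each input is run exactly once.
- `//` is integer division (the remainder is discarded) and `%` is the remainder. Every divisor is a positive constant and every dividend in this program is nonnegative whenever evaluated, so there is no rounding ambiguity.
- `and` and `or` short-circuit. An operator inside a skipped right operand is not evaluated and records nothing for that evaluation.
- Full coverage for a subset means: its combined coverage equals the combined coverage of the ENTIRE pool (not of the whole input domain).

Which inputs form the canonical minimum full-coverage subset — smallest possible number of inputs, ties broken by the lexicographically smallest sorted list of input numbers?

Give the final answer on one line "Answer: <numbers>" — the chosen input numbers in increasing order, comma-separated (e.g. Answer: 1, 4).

input #1, g=7, m=5, x=1: events B1->T, B5->S, B4->T, B7->E, B6->T; outcomes B1=T, B4=T, B5=S, B6=T, B7=E
input #2, g=6, m=7, x=4: events B1->T, B5->S, B4->T, B7->S, B6->F, B8->F; outcomes B1=T, B4=T, B5=S, B6=F, B7=S, B8=F
input #3, g=4, m=7, x=2: events B1->F, B2->F, B3->F, B5->E, B4->T, B7->E, B6->T; outcomes B1=F, B2=F, B3=F, B4=T, B5=E, B6=T, B7=E
input #4, g=7, m=7, x=0: events B1->F, B2->F, B3->F, B5->E, B4->T, B7->E, B6->T; outcomes B1=F, B2=F, B3=F, B4=T, B5=E, B6=T, B7=E
union over all inputs: B1=T, B1=F, B2=F, B3=F, B4=T, B5=S, B5=E, B6=T, B6=F, B7=S, B7=E, B8=F (12 outcomes)
checked all size-1 subsets: none covers 12 outcomes (max 7/12)
inputs {2, 3} (size 2) cover everything; no size-2 subset with a lexicographically smaller index list covers all 12

Answer: 2, 3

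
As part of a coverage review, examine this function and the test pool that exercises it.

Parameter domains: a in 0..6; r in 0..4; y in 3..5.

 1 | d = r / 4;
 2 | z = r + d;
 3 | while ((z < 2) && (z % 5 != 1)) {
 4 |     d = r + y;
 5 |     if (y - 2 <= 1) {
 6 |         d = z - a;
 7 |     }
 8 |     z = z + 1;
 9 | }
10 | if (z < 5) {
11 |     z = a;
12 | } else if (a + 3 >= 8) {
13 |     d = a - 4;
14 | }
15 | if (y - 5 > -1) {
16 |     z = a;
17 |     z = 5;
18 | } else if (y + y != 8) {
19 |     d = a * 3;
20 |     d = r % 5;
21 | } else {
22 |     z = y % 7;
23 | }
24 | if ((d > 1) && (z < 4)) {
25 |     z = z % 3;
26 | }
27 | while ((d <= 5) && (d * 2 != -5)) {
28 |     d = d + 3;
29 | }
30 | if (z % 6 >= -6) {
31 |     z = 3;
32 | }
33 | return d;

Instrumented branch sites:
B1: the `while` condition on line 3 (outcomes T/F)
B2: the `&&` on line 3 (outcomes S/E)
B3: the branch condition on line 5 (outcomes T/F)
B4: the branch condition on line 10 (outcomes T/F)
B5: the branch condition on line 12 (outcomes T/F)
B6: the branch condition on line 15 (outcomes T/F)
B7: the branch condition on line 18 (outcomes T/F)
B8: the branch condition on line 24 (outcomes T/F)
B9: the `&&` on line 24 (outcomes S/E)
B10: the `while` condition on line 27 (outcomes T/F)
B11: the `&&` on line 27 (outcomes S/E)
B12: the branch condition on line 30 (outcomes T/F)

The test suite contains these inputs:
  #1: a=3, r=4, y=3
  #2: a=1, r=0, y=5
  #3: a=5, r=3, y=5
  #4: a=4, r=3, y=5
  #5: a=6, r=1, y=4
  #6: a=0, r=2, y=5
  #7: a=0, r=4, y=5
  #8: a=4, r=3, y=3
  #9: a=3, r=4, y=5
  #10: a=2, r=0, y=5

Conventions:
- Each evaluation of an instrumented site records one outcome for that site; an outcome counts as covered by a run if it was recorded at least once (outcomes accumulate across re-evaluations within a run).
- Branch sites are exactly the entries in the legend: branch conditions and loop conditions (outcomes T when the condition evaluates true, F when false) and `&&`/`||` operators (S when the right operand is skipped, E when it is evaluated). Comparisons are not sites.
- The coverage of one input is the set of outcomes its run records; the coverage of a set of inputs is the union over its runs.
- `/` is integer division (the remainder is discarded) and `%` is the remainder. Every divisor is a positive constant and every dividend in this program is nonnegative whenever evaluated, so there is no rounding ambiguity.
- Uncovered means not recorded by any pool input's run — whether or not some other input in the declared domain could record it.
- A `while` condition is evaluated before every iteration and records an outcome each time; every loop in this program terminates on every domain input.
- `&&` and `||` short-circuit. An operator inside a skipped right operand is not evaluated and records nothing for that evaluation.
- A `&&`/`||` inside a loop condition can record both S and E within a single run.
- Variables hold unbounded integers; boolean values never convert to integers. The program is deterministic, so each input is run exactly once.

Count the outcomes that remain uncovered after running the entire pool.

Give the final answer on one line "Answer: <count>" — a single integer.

input #1, a=3, r=4, y=3: outcomes B1=F, B2=S, B4=F, B5=F, B6=F, B7=T, B8=F, B9=E, B10=T, B10=F, B11=S, B11=E, B12=T
input #2, a=1, r=0, y=5: outcomes B1=T, B1=F, B2=E, B3=F, B4=T, B6=T, B8=F, B9=E, B10=T, B10=F, B11=S, B11=E, B12=T
input #3, a=5, r=3, y=5: outcomes B1=F, B2=S, B4=T, B6=T, B8=F, B9=S, B10=T, B10=F, B11=S, B11=E, B12=T
input #4, a=4, r=3, y=5: outcomes B1=F, B2=S, B4=T, B6=T, B8=F, B9=S, B10=T, B10=F, B11=S, B11=E, B12=T
input #5, a=6, r=1, y=4: outcomes B1=F, B2=E, B4=T, B6=F, B7=F, B8=F, B9=S, B10=T, B10=F, B11=S, B11=E, B12=T
input #6, a=0, r=2, y=5: outcomes B1=F, B2=S, B4=T, B6=T, B8=F, B9=S, B10=T, B10=F, B11=S, B11=E, B12=T
input #7, a=0, r=4, y=5: outcomes B1=F, B2=S, B4=F, B5=F, B6=T, B8=F, B9=S, B10=T, B10=F, B11=S, B11=E, B12=T
input #8, a=4, r=3, y=3: outcomes B1=F, B2=S, B4=T, B6=F, B7=T, B8=F, B9=E, B10=T, B10=F, B11=S, B11=E, B12=T
input #9, a=3, r=4, y=5: outcomes B1=F, B2=S, B4=F, B5=F, B6=T, B8=F, B9=S, B10=T, B10=F, B11=S, B11=E, B12=T
input #10, a=2, r=0, y=5: outcomes B1=T, B1=F, B2=E, B3=F, B4=T, B6=T, B8=F, B9=E, B10=T, B10=F, B11=S, B11=E, B12=T
union over the pool: B1=T, B1=F, B2=S, B2=E, B3=F, B4=T, B4=F, B5=F, B6=T, B6=F, B7=T, B7=F, B8=F, B9=S, B9=E, B10=T, B10=F, B11=S, B11=E, B12=T
uncovered (4 of 24): B3=T, B5=T, B8=T, B12=F

Answer: 4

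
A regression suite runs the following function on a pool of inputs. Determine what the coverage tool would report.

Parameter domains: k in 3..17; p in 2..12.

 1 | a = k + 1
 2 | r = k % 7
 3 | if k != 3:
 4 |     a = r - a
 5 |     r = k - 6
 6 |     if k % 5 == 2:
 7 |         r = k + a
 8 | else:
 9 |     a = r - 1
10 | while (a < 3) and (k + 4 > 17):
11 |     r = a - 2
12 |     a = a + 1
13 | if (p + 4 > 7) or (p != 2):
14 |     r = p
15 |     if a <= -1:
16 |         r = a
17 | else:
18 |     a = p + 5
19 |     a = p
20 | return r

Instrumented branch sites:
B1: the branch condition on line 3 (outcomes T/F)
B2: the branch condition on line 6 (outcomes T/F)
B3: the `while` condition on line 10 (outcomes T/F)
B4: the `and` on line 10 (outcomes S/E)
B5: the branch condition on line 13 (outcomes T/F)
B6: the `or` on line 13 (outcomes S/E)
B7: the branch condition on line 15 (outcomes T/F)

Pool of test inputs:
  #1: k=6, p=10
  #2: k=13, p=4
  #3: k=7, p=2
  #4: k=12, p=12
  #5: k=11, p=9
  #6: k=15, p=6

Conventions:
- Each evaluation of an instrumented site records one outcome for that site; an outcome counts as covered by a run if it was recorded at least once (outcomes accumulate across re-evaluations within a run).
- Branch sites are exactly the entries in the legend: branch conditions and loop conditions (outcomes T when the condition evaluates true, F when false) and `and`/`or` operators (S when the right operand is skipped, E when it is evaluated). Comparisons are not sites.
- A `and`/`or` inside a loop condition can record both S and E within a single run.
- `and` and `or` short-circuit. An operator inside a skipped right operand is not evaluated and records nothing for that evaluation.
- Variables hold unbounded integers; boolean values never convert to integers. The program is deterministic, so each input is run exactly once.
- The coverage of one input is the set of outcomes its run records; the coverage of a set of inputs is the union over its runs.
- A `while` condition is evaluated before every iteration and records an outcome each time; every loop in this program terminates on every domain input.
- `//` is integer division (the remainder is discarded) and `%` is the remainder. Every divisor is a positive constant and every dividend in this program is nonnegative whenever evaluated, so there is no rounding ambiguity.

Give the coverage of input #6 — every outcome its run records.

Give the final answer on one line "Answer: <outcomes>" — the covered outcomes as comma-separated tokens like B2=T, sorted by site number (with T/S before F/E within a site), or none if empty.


Event log for input #6 (k=15, p=6):
  B1->T, B2->F, B4->E, B3->T, B4->E, B3->T, B4->E, B3->T, B4->E, B3->T
  B4->E, B3->T, B4->E, B3->T, B4->E, B3->T, B4->E, B3->T, B4->E, B3->T
  B4->E, B3->T, B4->E, B3->T, B4->E, B3->T, B4->E, B3->T, B4->E, B3->T
  B4->E, B3->T, B4->E, B3->T, B4->E, B3->T, B4->E, B3->T, B4->S, B3->F
  B6->S, B5->T, B7->F
as a set, this run covers: B1=T, B2=F, B3=T, B3=F, B4=S, B4=E, B5=T, B6=S, B7=F
Answer: B1=T, B2=F, B3=T, B3=F, B4=S, B4=E, B5=T, B6=S, B7=F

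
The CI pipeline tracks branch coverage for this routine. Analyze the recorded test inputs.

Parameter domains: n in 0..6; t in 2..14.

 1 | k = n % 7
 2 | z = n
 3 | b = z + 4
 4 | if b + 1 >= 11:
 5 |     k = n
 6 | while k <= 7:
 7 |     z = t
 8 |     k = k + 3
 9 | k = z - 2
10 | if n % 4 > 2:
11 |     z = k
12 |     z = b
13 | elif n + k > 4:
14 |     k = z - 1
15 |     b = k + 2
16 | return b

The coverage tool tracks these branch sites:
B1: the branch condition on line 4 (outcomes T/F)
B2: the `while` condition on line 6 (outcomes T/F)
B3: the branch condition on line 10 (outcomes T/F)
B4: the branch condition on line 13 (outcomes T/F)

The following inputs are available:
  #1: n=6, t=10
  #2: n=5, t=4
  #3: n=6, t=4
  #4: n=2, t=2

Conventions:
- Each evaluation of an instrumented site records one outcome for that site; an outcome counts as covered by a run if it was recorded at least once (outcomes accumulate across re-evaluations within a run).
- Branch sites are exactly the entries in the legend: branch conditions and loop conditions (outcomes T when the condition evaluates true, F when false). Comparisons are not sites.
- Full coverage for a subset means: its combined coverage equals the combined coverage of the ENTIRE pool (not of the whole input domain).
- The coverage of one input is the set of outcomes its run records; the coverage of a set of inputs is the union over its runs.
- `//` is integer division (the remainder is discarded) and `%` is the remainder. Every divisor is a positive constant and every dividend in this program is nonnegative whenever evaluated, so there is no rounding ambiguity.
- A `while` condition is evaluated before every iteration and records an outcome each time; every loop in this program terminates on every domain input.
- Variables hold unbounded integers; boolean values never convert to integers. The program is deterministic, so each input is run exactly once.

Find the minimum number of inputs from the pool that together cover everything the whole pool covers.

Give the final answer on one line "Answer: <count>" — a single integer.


#1 (n=6, t=10) -> covered: B1=T, B2=T, B2=F, B3=F, B4=T
#2 (n=5, t=4) -> covered: B1=F, B2=T, B2=F, B3=F, B4=T
#3 (n=6, t=4) -> covered: B1=T, B2=T, B2=F, B3=F, B4=T
#4 (n=2, t=2) -> covered: B1=F, B2=T, B2=F, B3=F, B4=F
together the pool reaches 7 outcomes: B1=T, B1=F, B2=T, B2=F, B3=F, B4=T, B4=F
size 1 is not enough: best union over all size-1 subsets is 5/7
the canonical winner is {1, 4}: size 2, full 7-outcome coverage, earliest index list among size-2 covers
Answer: 2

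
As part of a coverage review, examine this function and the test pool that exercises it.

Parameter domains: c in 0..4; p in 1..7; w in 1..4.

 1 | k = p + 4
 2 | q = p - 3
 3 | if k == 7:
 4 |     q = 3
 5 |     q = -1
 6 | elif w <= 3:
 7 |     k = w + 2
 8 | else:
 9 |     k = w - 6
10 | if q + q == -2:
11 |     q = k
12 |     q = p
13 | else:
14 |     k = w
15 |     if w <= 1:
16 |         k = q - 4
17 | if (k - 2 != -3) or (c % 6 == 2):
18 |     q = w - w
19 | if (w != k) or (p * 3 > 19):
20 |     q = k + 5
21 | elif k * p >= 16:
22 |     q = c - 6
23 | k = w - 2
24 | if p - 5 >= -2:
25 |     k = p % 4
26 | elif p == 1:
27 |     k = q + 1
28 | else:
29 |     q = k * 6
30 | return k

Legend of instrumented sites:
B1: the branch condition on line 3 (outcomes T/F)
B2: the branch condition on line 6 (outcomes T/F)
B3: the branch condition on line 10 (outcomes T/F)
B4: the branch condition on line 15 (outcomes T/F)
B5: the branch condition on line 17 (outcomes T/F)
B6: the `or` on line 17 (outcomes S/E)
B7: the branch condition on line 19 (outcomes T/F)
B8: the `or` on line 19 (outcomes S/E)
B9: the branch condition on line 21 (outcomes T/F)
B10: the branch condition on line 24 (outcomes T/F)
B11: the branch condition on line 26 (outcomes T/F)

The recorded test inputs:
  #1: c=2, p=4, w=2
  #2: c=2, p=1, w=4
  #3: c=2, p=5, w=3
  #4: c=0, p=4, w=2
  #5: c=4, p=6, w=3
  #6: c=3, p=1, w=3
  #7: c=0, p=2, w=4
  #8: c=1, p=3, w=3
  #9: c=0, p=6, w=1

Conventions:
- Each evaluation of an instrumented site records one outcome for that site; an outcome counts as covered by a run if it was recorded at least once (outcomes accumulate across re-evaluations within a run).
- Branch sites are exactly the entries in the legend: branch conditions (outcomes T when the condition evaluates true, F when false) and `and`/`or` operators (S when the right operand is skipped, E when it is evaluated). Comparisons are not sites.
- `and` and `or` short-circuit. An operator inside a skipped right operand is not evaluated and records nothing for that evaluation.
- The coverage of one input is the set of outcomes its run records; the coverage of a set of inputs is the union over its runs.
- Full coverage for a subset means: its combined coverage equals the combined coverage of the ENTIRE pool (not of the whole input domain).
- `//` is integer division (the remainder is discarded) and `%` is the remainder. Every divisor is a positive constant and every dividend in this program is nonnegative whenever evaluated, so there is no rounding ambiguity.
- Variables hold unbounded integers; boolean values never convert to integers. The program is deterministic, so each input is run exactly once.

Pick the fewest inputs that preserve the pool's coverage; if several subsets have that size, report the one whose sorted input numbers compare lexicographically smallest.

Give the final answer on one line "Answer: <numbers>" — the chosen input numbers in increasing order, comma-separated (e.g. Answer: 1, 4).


#1 (c=2, p=4, w=2) -> B1->F, B2->T, B3->F, B4->F, B6->S, B5->T, B8->E, B7->F, B9->F, B10->T; covered: B1=F, B2=T, B3=F, B4=F, B5=T, B6=S, B7=F, B8=E, B9=F, B10=T
#2 (c=2, p=1, w=4) -> B1->F, B2->F, B3->F, B4->F, B6->S, B5->T, B8->E, B7->F, B9->F, B10->F, B11->T; covered: B1=F, B2=F, B3=F, B4=F, B5=T, B6=S, B7=F, B8=E, B9=F, B10=F, B11=T
#3 (c=2, p=5, w=3) -> B1->F, B2->T, B3->F, B4->F, B6->S, B5->T, B8->E, B7->F, B9->F, B10->T; covered: B1=F, B2=T, B3=F, B4=F, B5=T, B6=S, B7=F, B8=E, B9=F, B10=T
#4 (c=0, p=4, w=2) -> B1->F, B2->T, B3->F, B4->F, B6->S, B5->T, B8->E, B7->F, B9->F, B10->T; covered: B1=F, B2=T, B3=F, B4=F, B5=T, B6=S, B7=F, B8=E, B9=F, B10=T
#5 (c=4, p=6, w=3) -> B1->F, B2->T, B3->F, B4->F, B6->S, B5->T, B8->E, B7->F, B9->T, B10->T; covered: B1=F, B2=T, B3=F, B4=F, B5=T, B6=S, B7=F, B8=E, B9=T, B10=T
#6 (c=3, p=1, w=3) -> B1->F, B2->T, B3->F, B4->F, B6->S, B5->T, B8->E, B7->F, B9->F, B10->F, B11->T; covered: B1=F, B2=T, B3=F, B4=F, B5=T, B6=S, B7=F, B8=E, B9=F, B10=F, B11=T
#7 (c=0, p=2, w=4) -> B1->F, B2->F, B3->T, B6->S, B5->T, B8->S, B7->T, B10->F, B11->F; covered: B1=F, B2=F, B3=T, B5=T, B6=S, B7=T, B8=S, B10=F, B11=F
#8 (c=1, p=3, w=3) -> B1->T, B3->T, B6->S, B5->T, B8->S, B7->T, B10->T; covered: B1=T, B3=T, B5=T, B6=S, B7=T, B8=S, B10=T
#9 (c=0, p=6, w=1) -> B1->F, B2->T, B3->F, B4->T, B6->E, B5->F, B8->S, B7->T, B10->T; covered: B1=F, B2=T, B3=F, B4=T, B5=F, B6=E, B7=T, B8=S, B10=T
the full pool covers 22 outcomes: B1=T, B1=F, B2=T, B2=F, B3=T, B3=F, B4=T, B4=F, B5=T, B5=F, B6=S, B6=E, B7=T, B7=F, B8=S, B8=E, B9=T, B9=F, B10=T, B10=F, B11=T, B11=F
size 1 is not enough: best union over all size-1 subsets is 11/22
size 2 is not enough: best union over all size-2 subsets is 18/22
size 3 is not enough: best union over all size-3 subsets is 20/22
size 4 is not enough: best union over all size-4 subsets is 21/22
the canonical winner is {2, 5, 7, 8, 9}: size 5, full 22-outcome coverage, earliest index list among size-5 covers
Answer: 2, 5, 7, 8, 9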